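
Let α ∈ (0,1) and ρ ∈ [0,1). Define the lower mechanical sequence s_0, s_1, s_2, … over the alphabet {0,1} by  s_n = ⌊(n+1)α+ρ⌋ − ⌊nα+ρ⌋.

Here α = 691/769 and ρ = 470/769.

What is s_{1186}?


(n+1)α + ρ = (1187·691 + 470) / 769 = 820687/769
nα + ρ     = (1186·691 + 470) / 769 = 819996/769
⌊820687/769⌋ = 1067,  ⌊819996/769⌋ = 1066
s_{1186} = 1067 − 1066 = 1

1


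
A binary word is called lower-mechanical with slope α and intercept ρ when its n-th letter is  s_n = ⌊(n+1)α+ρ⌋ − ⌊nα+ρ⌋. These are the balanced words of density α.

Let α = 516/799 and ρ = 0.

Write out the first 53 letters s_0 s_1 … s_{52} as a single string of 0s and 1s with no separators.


01011011011011010110110110110110101101101101101011011

n=0: ⌊(1·516)/799⌋ − ⌊(0·516)/799⌋ = ⌊516/799⌋ − ⌊0/799⌋ = 0 − 0 = 0
n=1: ⌊(2·516)/799⌋ − ⌊(1·516)/799⌋ = ⌊1032/799⌋ − ⌊516/799⌋ = 1 − 0 = 1
n=2: ⌊(3·516)/799⌋ − ⌊(2·516)/799⌋ = ⌊1548/799⌋ − ⌊1032/799⌋ = 1 − 1 = 0
n=3: ⌊(4·516)/799⌋ − ⌊(3·516)/799⌋ = ⌊2064/799⌋ − ⌊1548/799⌋ = 2 − 1 = 1
n=4: ⌊(5·516)/799⌋ − ⌊(4·516)/799⌋ = ⌊2580/799⌋ − ⌊2064/799⌋ = 3 − 2 = 1
n=5: ⌊(6·516)/799⌋ − ⌊(5·516)/799⌋ = ⌊3096/799⌋ − ⌊2580/799⌋ = 3 − 3 = 0
n=6: ⌊(7·516)/799⌋ − ⌊(6·516)/799⌋ = ⌊3612/799⌋ − ⌊3096/799⌋ = 4 − 3 = 1
n=7: ⌊(8·516)/799⌋ − ⌊(7·516)/799⌋ = ⌊4128/799⌋ − ⌊3612/799⌋ = 5 − 4 = 1
n=8: ⌊(9·516)/799⌋ − ⌊(8·516)/799⌋ = ⌊4644/799⌋ − ⌊4128/799⌋ = 5 − 5 = 0
n=9: ⌊(10·516)/799⌋ − ⌊(9·516)/799⌋ = ⌊5160/799⌋ − ⌊4644/799⌋ = 6 − 5 = 1
n=10: ⌊(11·516)/799⌋ − ⌊(10·516)/799⌋ = ⌊5676/799⌋ − ⌊5160/799⌋ = 7 − 6 = 1
n=11: ⌊(12·516)/799⌋ − ⌊(11·516)/799⌋ = ⌊6192/799⌋ − ⌊5676/799⌋ = 7 − 7 = 0
n=12: ⌊(13·516)/799⌋ − ⌊(12·516)/799⌋ = ⌊6708/799⌋ − ⌊6192/799⌋ = 8 − 7 = 1
n=13: ⌊(14·516)/799⌋ − ⌊(13·516)/799⌋ = ⌊7224/799⌋ − ⌊6708/799⌋ = 9 − 8 = 1
n=14: ⌊(15·516)/799⌋ − ⌊(14·516)/799⌋ = ⌊7740/799⌋ − ⌊7224/799⌋ = 9 − 9 = 0
n=15: ⌊(16·516)/799⌋ − ⌊(15·516)/799⌋ = ⌊8256/799⌋ − ⌊7740/799⌋ = 10 − 9 = 1
n=16: ⌊(17·516)/799⌋ − ⌊(16·516)/799⌋ = ⌊8772/799⌋ − ⌊8256/799⌋ = 10 − 10 = 0
n=17: ⌊(18·516)/799⌋ − ⌊(17·516)/799⌋ = ⌊9288/799⌋ − ⌊8772/799⌋ = 11 − 10 = 1
n=18: ⌊(19·516)/799⌋ − ⌊(18·516)/799⌋ = ⌊9804/799⌋ − ⌊9288/799⌋ = 12 − 11 = 1
n=19: ⌊(20·516)/799⌋ − ⌊(19·516)/799⌋ = ⌊10320/799⌋ − ⌊9804/799⌋ = 12 − 12 = 0
n=20: ⌊(21·516)/799⌋ − ⌊(20·516)/799⌋ = ⌊10836/799⌋ − ⌊10320/799⌋ = 13 − 12 = 1
n=21: ⌊(22·516)/799⌋ − ⌊(21·516)/799⌋ = ⌊11352/799⌋ − ⌊10836/799⌋ = 14 − 13 = 1
n=22: ⌊(23·516)/799⌋ − ⌊(22·516)/799⌋ = ⌊11868/799⌋ − ⌊11352/799⌋ = 14 − 14 = 0
n=23: ⌊(24·516)/799⌋ − ⌊(23·516)/799⌋ = ⌊12384/799⌋ − ⌊11868/799⌋ = 15 − 14 = 1
n=24: ⌊(25·516)/799⌋ − ⌊(24·516)/799⌋ = ⌊12900/799⌋ − ⌊12384/799⌋ = 16 − 15 = 1
n=25: ⌊(26·516)/799⌋ − ⌊(25·516)/799⌋ = ⌊13416/799⌋ − ⌊12900/799⌋ = 16 − 16 = 0
n=26: ⌊(27·516)/799⌋ − ⌊(26·516)/799⌋ = ⌊13932/799⌋ − ⌊13416/799⌋ = 17 − 16 = 1
n=27: ⌊(28·516)/799⌋ − ⌊(27·516)/799⌋ = ⌊14448/799⌋ − ⌊13932/799⌋ = 18 − 17 = 1
n=28: ⌊(29·516)/799⌋ − ⌊(28·516)/799⌋ = ⌊14964/799⌋ − ⌊14448/799⌋ = 18 − 18 = 0
n=29: ⌊(30·516)/799⌋ − ⌊(29·516)/799⌋ = ⌊15480/799⌋ − ⌊14964/799⌋ = 19 − 18 = 1
n=30: ⌊(31·516)/799⌋ − ⌊(30·516)/799⌋ = ⌊15996/799⌋ − ⌊15480/799⌋ = 20 − 19 = 1
n=31: ⌊(32·516)/799⌋ − ⌊(31·516)/799⌋ = ⌊16512/799⌋ − ⌊15996/799⌋ = 20 − 20 = 0
n=32: ⌊(33·516)/799⌋ − ⌊(32·516)/799⌋ = ⌊17028/799⌋ − ⌊16512/799⌋ = 21 − 20 = 1
n=33: ⌊(34·516)/799⌋ − ⌊(33·516)/799⌋ = ⌊17544/799⌋ − ⌊17028/799⌋ = 21 − 21 = 0
n=34: ⌊(35·516)/799⌋ − ⌊(34·516)/799⌋ = ⌊18060/799⌋ − ⌊17544/799⌋ = 22 − 21 = 1
n=35: ⌊(36·516)/799⌋ − ⌊(35·516)/799⌋ = ⌊18576/799⌋ − ⌊18060/799⌋ = 23 − 22 = 1
n=36: ⌊(37·516)/799⌋ − ⌊(36·516)/799⌋ = ⌊19092/799⌋ − ⌊18576/799⌋ = 23 − 23 = 0
n=37: ⌊(38·516)/799⌋ − ⌊(37·516)/799⌋ = ⌊19608/799⌋ − ⌊19092/799⌋ = 24 − 23 = 1
n=38: ⌊(39·516)/799⌋ − ⌊(38·516)/799⌋ = ⌊20124/799⌋ − ⌊19608/799⌋ = 25 − 24 = 1
n=39: ⌊(40·516)/799⌋ − ⌊(39·516)/799⌋ = ⌊20640/799⌋ − ⌊20124/799⌋ = 25 − 25 = 0
n=40: ⌊(41·516)/799⌋ − ⌊(40·516)/799⌋ = ⌊21156/799⌋ − ⌊20640/799⌋ = 26 − 25 = 1
n=41: ⌊(42·516)/799⌋ − ⌊(41·516)/799⌋ = ⌊21672/799⌋ − ⌊21156/799⌋ = 27 − 26 = 1
n=42: ⌊(43·516)/799⌋ − ⌊(42·516)/799⌋ = ⌊22188/799⌋ − ⌊21672/799⌋ = 27 − 27 = 0
n=43: ⌊(44·516)/799⌋ − ⌊(43·516)/799⌋ = ⌊22704/799⌋ − ⌊22188/799⌋ = 28 − 27 = 1
n=44: ⌊(45·516)/799⌋ − ⌊(44·516)/799⌋ = ⌊23220/799⌋ − ⌊22704/799⌋ = 29 − 28 = 1
n=45: ⌊(46·516)/799⌋ − ⌊(45·516)/799⌋ = ⌊23736/799⌋ − ⌊23220/799⌋ = 29 − 29 = 0
n=46: ⌊(47·516)/799⌋ − ⌊(46·516)/799⌋ = ⌊24252/799⌋ − ⌊23736/799⌋ = 30 − 29 = 1
n=47: ⌊(48·516)/799⌋ − ⌊(47·516)/799⌋ = ⌊24768/799⌋ − ⌊24252/799⌋ = 30 − 30 = 0
n=48: ⌊(49·516)/799⌋ − ⌊(48·516)/799⌋ = ⌊25284/799⌋ − ⌊24768/799⌋ = 31 − 30 = 1
n=49: ⌊(50·516)/799⌋ − ⌊(49·516)/799⌋ = ⌊25800/799⌋ − ⌊25284/799⌋ = 32 − 31 = 1
n=50: ⌊(51·516)/799⌋ − ⌊(50·516)/799⌋ = ⌊26316/799⌋ − ⌊25800/799⌋ = 32 − 32 = 0
n=51: ⌊(52·516)/799⌋ − ⌊(51·516)/799⌋ = ⌊26832/799⌋ − ⌊26316/799⌋ = 33 − 32 = 1
n=52: ⌊(53·516)/799⌋ − ⌊(52·516)/799⌋ = ⌊27348/799⌋ − ⌊26832/799⌋ = 34 − 33 = 1


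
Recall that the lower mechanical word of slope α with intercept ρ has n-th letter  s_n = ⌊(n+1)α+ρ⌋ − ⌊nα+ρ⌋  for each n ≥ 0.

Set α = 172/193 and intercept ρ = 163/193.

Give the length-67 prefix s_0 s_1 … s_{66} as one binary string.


n=0: ⌊(1·172+163)/193⌋ − ⌊(0·172+163)/193⌋ = ⌊335/193⌋ − ⌊163/193⌋ = 1 − 0 = 1
n=1: ⌊(2·172+163)/193⌋ − ⌊(1·172+163)/193⌋ = ⌊507/193⌋ − ⌊335/193⌋ = 2 − 1 = 1
n=2: ⌊(3·172+163)/193⌋ − ⌊(2·172+163)/193⌋ = ⌊679/193⌋ − ⌊507/193⌋ = 3 − 2 = 1
n=3: ⌊(4·172+163)/193⌋ − ⌊(3·172+163)/193⌋ = ⌊851/193⌋ − ⌊679/193⌋ = 4 − 3 = 1
n=4: ⌊(5·172+163)/193⌋ − ⌊(4·172+163)/193⌋ = ⌊1023/193⌋ − ⌊851/193⌋ = 5 − 4 = 1
n=5: ⌊(6·172+163)/193⌋ − ⌊(5·172+163)/193⌋ = ⌊1195/193⌋ − ⌊1023/193⌋ = 6 − 5 = 1
n=6: ⌊(7·172+163)/193⌋ − ⌊(6·172+163)/193⌋ = ⌊1367/193⌋ − ⌊1195/193⌋ = 7 − 6 = 1
n=7: ⌊(8·172+163)/193⌋ − ⌊(7·172+163)/193⌋ = ⌊1539/193⌋ − ⌊1367/193⌋ = 7 − 7 = 0
n=8: ⌊(9·172+163)/193⌋ − ⌊(8·172+163)/193⌋ = ⌊1711/193⌋ − ⌊1539/193⌋ = 8 − 7 = 1
n=9: ⌊(10·172+163)/193⌋ − ⌊(9·172+163)/193⌋ = ⌊1883/193⌋ − ⌊1711/193⌋ = 9 − 8 = 1
n=10: ⌊(11·172+163)/193⌋ − ⌊(10·172+163)/193⌋ = ⌊2055/193⌋ − ⌊1883/193⌋ = 10 − 9 = 1
n=11: ⌊(12·172+163)/193⌋ − ⌊(11·172+163)/193⌋ = ⌊2227/193⌋ − ⌊2055/193⌋ = 11 − 10 = 1
n=12: ⌊(13·172+163)/193⌋ − ⌊(12·172+163)/193⌋ = ⌊2399/193⌋ − ⌊2227/193⌋ = 12 − 11 = 1
n=13: ⌊(14·172+163)/193⌋ − ⌊(13·172+163)/193⌋ = ⌊2571/193⌋ − ⌊2399/193⌋ = 13 − 12 = 1
n=14: ⌊(15·172+163)/193⌋ − ⌊(14·172+163)/193⌋ = ⌊2743/193⌋ − ⌊2571/193⌋ = 14 − 13 = 1
n=15: ⌊(16·172+163)/193⌋ − ⌊(15·172+163)/193⌋ = ⌊2915/193⌋ − ⌊2743/193⌋ = 15 − 14 = 1
n=16: ⌊(17·172+163)/193⌋ − ⌊(16·172+163)/193⌋ = ⌊3087/193⌋ − ⌊2915/193⌋ = 15 − 15 = 0
n=17: ⌊(18·172+163)/193⌋ − ⌊(17·172+163)/193⌋ = ⌊3259/193⌋ − ⌊3087/193⌋ = 16 − 15 = 1
n=18: ⌊(19·172+163)/193⌋ − ⌊(18·172+163)/193⌋ = ⌊3431/193⌋ − ⌊3259/193⌋ = 17 − 16 = 1
n=19: ⌊(20·172+163)/193⌋ − ⌊(19·172+163)/193⌋ = ⌊3603/193⌋ − ⌊3431/193⌋ = 18 − 17 = 1
n=20: ⌊(21·172+163)/193⌋ − ⌊(20·172+163)/193⌋ = ⌊3775/193⌋ − ⌊3603/193⌋ = 19 − 18 = 1
n=21: ⌊(22·172+163)/193⌋ − ⌊(21·172+163)/193⌋ = ⌊3947/193⌋ − ⌊3775/193⌋ = 20 − 19 = 1
n=22: ⌊(23·172+163)/193⌋ − ⌊(22·172+163)/193⌋ = ⌊4119/193⌋ − ⌊3947/193⌋ = 21 − 20 = 1
n=23: ⌊(24·172+163)/193⌋ − ⌊(23·172+163)/193⌋ = ⌊4291/193⌋ − ⌊4119/193⌋ = 22 − 21 = 1
n=24: ⌊(25·172+163)/193⌋ − ⌊(24·172+163)/193⌋ = ⌊4463/193⌋ − ⌊4291/193⌋ = 23 − 22 = 1
n=25: ⌊(26·172+163)/193⌋ − ⌊(25·172+163)/193⌋ = ⌊4635/193⌋ − ⌊4463/193⌋ = 24 − 23 = 1
n=26: ⌊(27·172+163)/193⌋ − ⌊(26·172+163)/193⌋ = ⌊4807/193⌋ − ⌊4635/193⌋ = 24 − 24 = 0
n=27: ⌊(28·172+163)/193⌋ − ⌊(27·172+163)/193⌋ = ⌊4979/193⌋ − ⌊4807/193⌋ = 25 − 24 = 1
n=28: ⌊(29·172+163)/193⌋ − ⌊(28·172+163)/193⌋ = ⌊5151/193⌋ − ⌊4979/193⌋ = 26 − 25 = 1
n=29: ⌊(30·172+163)/193⌋ − ⌊(29·172+163)/193⌋ = ⌊5323/193⌋ − ⌊5151/193⌋ = 27 − 26 = 1
n=30: ⌊(31·172+163)/193⌋ − ⌊(30·172+163)/193⌋ = ⌊5495/193⌋ − ⌊5323/193⌋ = 28 − 27 = 1
n=31: ⌊(32·172+163)/193⌋ − ⌊(31·172+163)/193⌋ = ⌊5667/193⌋ − ⌊5495/193⌋ = 29 − 28 = 1
n=32: ⌊(33·172+163)/193⌋ − ⌊(32·172+163)/193⌋ = ⌊5839/193⌋ − ⌊5667/193⌋ = 30 − 29 = 1
n=33: ⌊(34·172+163)/193⌋ − ⌊(33·172+163)/193⌋ = ⌊6011/193⌋ − ⌊5839/193⌋ = 31 − 30 = 1
n=34: ⌊(35·172+163)/193⌋ − ⌊(34·172+163)/193⌋ = ⌊6183/193⌋ − ⌊6011/193⌋ = 32 − 31 = 1
n=35: ⌊(36·172+163)/193⌋ − ⌊(35·172+163)/193⌋ = ⌊6355/193⌋ − ⌊6183/193⌋ = 32 − 32 = 0
n=36: ⌊(37·172+163)/193⌋ − ⌊(36·172+163)/193⌋ = ⌊6527/193⌋ − ⌊6355/193⌋ = 33 − 32 = 1
n=37: ⌊(38·172+163)/193⌋ − ⌊(37·172+163)/193⌋ = ⌊6699/193⌋ − ⌊6527/193⌋ = 34 − 33 = 1
n=38: ⌊(39·172+163)/193⌋ − ⌊(38·172+163)/193⌋ = ⌊6871/193⌋ − ⌊6699/193⌋ = 35 − 34 = 1
n=39: ⌊(40·172+163)/193⌋ − ⌊(39·172+163)/193⌋ = ⌊7043/193⌋ − ⌊6871/193⌋ = 36 − 35 = 1
n=40: ⌊(41·172+163)/193⌋ − ⌊(40·172+163)/193⌋ = ⌊7215/193⌋ − ⌊7043/193⌋ = 37 − 36 = 1
n=41: ⌊(42·172+163)/193⌋ − ⌊(41·172+163)/193⌋ = ⌊7387/193⌋ − ⌊7215/193⌋ = 38 − 37 = 1
n=42: ⌊(43·172+163)/193⌋ − ⌊(42·172+163)/193⌋ = ⌊7559/193⌋ − ⌊7387/193⌋ = 39 − 38 = 1
n=43: ⌊(44·172+163)/193⌋ − ⌊(43·172+163)/193⌋ = ⌊7731/193⌋ − ⌊7559/193⌋ = 40 − 39 = 1
n=44: ⌊(45·172+163)/193⌋ − ⌊(44·172+163)/193⌋ = ⌊7903/193⌋ − ⌊7731/193⌋ = 40 − 40 = 0
n=45: ⌊(46·172+163)/193⌋ − ⌊(45·172+163)/193⌋ = ⌊8075/193⌋ − ⌊7903/193⌋ = 41 − 40 = 1
n=46: ⌊(47·172+163)/193⌋ − ⌊(46·172+163)/193⌋ = ⌊8247/193⌋ − ⌊8075/193⌋ = 42 − 41 = 1
n=47: ⌊(48·172+163)/193⌋ − ⌊(47·172+163)/193⌋ = ⌊8419/193⌋ − ⌊8247/193⌋ = 43 − 42 = 1
n=48: ⌊(49·172+163)/193⌋ − ⌊(48·172+163)/193⌋ = ⌊8591/193⌋ − ⌊8419/193⌋ = 44 − 43 = 1
n=49: ⌊(50·172+163)/193⌋ − ⌊(49·172+163)/193⌋ = ⌊8763/193⌋ − ⌊8591/193⌋ = 45 − 44 = 1
n=50: ⌊(51·172+163)/193⌋ − ⌊(50·172+163)/193⌋ = ⌊8935/193⌋ − ⌊8763/193⌋ = 46 − 45 = 1
n=51: ⌊(52·172+163)/193⌋ − ⌊(51·172+163)/193⌋ = ⌊9107/193⌋ − ⌊8935/193⌋ = 47 − 46 = 1
n=52: ⌊(53·172+163)/193⌋ − ⌊(52·172+163)/193⌋ = ⌊9279/193⌋ − ⌊9107/193⌋ = 48 − 47 = 1
n=53: ⌊(54·172+163)/193⌋ − ⌊(53·172+163)/193⌋ = ⌊9451/193⌋ − ⌊9279/193⌋ = 48 − 48 = 0
n=54: ⌊(55·172+163)/193⌋ − ⌊(54·172+163)/193⌋ = ⌊9623/193⌋ − ⌊9451/193⌋ = 49 − 48 = 1
n=55: ⌊(56·172+163)/193⌋ − ⌊(55·172+163)/193⌋ = ⌊9795/193⌋ − ⌊9623/193⌋ = 50 − 49 = 1
n=56: ⌊(57·172+163)/193⌋ − ⌊(56·172+163)/193⌋ = ⌊9967/193⌋ − ⌊9795/193⌋ = 51 − 50 = 1
n=57: ⌊(58·172+163)/193⌋ − ⌊(57·172+163)/193⌋ = ⌊10139/193⌋ − ⌊9967/193⌋ = 52 − 51 = 1
n=58: ⌊(59·172+163)/193⌋ − ⌊(58·172+163)/193⌋ = ⌊10311/193⌋ − ⌊10139/193⌋ = 53 − 52 = 1
n=59: ⌊(60·172+163)/193⌋ − ⌊(59·172+163)/193⌋ = ⌊10483/193⌋ − ⌊10311/193⌋ = 54 − 53 = 1
n=60: ⌊(61·172+163)/193⌋ − ⌊(60·172+163)/193⌋ = ⌊10655/193⌋ − ⌊10483/193⌋ = 55 − 54 = 1
n=61: ⌊(62·172+163)/193⌋ − ⌊(61·172+163)/193⌋ = ⌊10827/193⌋ − ⌊10655/193⌋ = 56 − 55 = 1
n=62: ⌊(63·172+163)/193⌋ − ⌊(62·172+163)/193⌋ = ⌊10999/193⌋ − ⌊10827/193⌋ = 56 − 56 = 0
n=63: ⌊(64·172+163)/193⌋ − ⌊(63·172+163)/193⌋ = ⌊11171/193⌋ − ⌊10999/193⌋ = 57 − 56 = 1
n=64: ⌊(65·172+163)/193⌋ − ⌊(64·172+163)/193⌋ = ⌊11343/193⌋ − ⌊11171/193⌋ = 58 − 57 = 1
n=65: ⌊(66·172+163)/193⌋ − ⌊(65·172+163)/193⌋ = ⌊11515/193⌋ − ⌊11343/193⌋ = 59 − 58 = 1
n=66: ⌊(67·172+163)/193⌋ − ⌊(66·172+163)/193⌋ = ⌊11687/193⌋ − ⌊11515/193⌋ = 60 − 59 = 1

1111111011111111011111111101111111101111111101111111101111111101111


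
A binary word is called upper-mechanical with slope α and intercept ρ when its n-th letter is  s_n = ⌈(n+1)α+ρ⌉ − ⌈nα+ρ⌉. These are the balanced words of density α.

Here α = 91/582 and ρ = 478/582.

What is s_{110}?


(n+1)α + ρ = (111·91 + 478) / 582 = 10579/582
nα + ρ     = (110·91 + 478) / 582 = 10488/582
⌈10579/582⌉ = 19,  ⌈10488/582⌉ = 19
s_{110} = 19 − 19 = 0

0


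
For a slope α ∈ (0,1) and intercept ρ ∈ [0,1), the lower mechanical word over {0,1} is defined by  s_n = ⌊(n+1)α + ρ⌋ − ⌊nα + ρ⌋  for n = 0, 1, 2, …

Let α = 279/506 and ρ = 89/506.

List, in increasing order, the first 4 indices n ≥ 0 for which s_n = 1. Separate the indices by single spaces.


1 3 5 6

n=0: ⌊368/506⌋−⌊89/506⌋ = 0−0 = 0
n=1: ⌊647/506⌋−⌊368/506⌋ = 1−0 = 1  ← one
n=2: ⌊926/506⌋−⌊647/506⌋ = 1−1 = 0
n=3: ⌊1205/506⌋−⌊926/506⌋ = 2−1 = 1  ← one
n=4: ⌊1484/506⌋−⌊1205/506⌋ = 2−2 = 0
n=5: ⌊1763/506⌋−⌊1484/506⌋ = 3−2 = 1  ← one
n=6: ⌊2042/506⌋−⌊1763/506⌋ = 4−3 = 1  ← one
positions of the first 4 ones: 1 3 5 6


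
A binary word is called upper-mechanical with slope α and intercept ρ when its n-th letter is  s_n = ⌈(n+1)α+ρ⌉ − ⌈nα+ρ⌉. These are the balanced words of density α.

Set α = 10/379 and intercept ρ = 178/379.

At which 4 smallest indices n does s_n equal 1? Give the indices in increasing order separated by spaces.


20 58 95 133

n=0: ⌈188/379⌉−⌈178/379⌉ = 1−1 = 0
n=1: ⌈198/379⌉−⌈188/379⌉ = 1−1 = 0
  …
n=20: ⌈388/379⌉−⌈378/379⌉ = 2−1 = 1  ← one
n=21: ⌈398/379⌉−⌈388/379⌉ = 2−2 = 0
n=22: ⌈408/379⌉−⌈398/379⌉ = 2−2 = 0
  …
n=58: ⌈768/379⌉−⌈758/379⌉ = 3−2 = 1  ← one
n=59: ⌈778/379⌉−⌈768/379⌉ = 3−3 = 0
n=60: ⌈788/379⌉−⌈778/379⌉ = 3−3 = 0
  …
n=95: ⌈1138/379⌉−⌈1128/379⌉ = 4−3 = 1  ← one
n=96: ⌈1148/379⌉−⌈1138/379⌉ = 4−4 = 0
n=97: ⌈1158/379⌉−⌈1148/379⌉ = 4−4 = 0
  …
n=133: ⌈1518/379⌉−⌈1508/379⌉ = 5−4 = 1  ← one
positions of the first 4 ones: 20 58 95 133


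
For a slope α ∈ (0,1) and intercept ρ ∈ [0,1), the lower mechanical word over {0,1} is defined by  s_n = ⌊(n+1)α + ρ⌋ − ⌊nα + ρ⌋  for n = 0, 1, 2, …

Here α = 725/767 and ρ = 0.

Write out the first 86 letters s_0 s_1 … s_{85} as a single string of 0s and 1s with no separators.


01111111111111111101111111111111111101111111111111111101111111111111111110111111111111

n=0: ⌊(1·725)/767⌋ − ⌊(0·725)/767⌋ = ⌊725/767⌋ − ⌊0/767⌋ = 0 − 0 = 0
n=1: ⌊(2·725)/767⌋ − ⌊(1·725)/767⌋ = ⌊1450/767⌋ − ⌊725/767⌋ = 1 − 0 = 1
n=2: ⌊(3·725)/767⌋ − ⌊(2·725)/767⌋ = ⌊2175/767⌋ − ⌊1450/767⌋ = 2 − 1 = 1
n=3: ⌊(4·725)/767⌋ − ⌊(3·725)/767⌋ = ⌊2900/767⌋ − ⌊2175/767⌋ = 3 − 2 = 1
n=4: ⌊(5·725)/767⌋ − ⌊(4·725)/767⌋ = ⌊3625/767⌋ − ⌊2900/767⌋ = 4 − 3 = 1
n=5: ⌊(6·725)/767⌋ − ⌊(5·725)/767⌋ = ⌊4350/767⌋ − ⌊3625/767⌋ = 5 − 4 = 1
n=6: ⌊(7·725)/767⌋ − ⌊(6·725)/767⌋ = ⌊5075/767⌋ − ⌊4350/767⌋ = 6 − 5 = 1
n=7: ⌊(8·725)/767⌋ − ⌊(7·725)/767⌋ = ⌊5800/767⌋ − ⌊5075/767⌋ = 7 − 6 = 1
n=8: ⌊(9·725)/767⌋ − ⌊(8·725)/767⌋ = ⌊6525/767⌋ − ⌊5800/767⌋ = 8 − 7 = 1
n=9: ⌊(10·725)/767⌋ − ⌊(9·725)/767⌋ = ⌊7250/767⌋ − ⌊6525/767⌋ = 9 − 8 = 1
n=10: ⌊(11·725)/767⌋ − ⌊(10·725)/767⌋ = ⌊7975/767⌋ − ⌊7250/767⌋ = 10 − 9 = 1
n=11: ⌊(12·725)/767⌋ − ⌊(11·725)/767⌋ = ⌊8700/767⌋ − ⌊7975/767⌋ = 11 − 10 = 1
n=12: ⌊(13·725)/767⌋ − ⌊(12·725)/767⌋ = ⌊9425/767⌋ − ⌊8700/767⌋ = 12 − 11 = 1
n=13: ⌊(14·725)/767⌋ − ⌊(13·725)/767⌋ = ⌊10150/767⌋ − ⌊9425/767⌋ = 13 − 12 = 1
n=14: ⌊(15·725)/767⌋ − ⌊(14·725)/767⌋ = ⌊10875/767⌋ − ⌊10150/767⌋ = 14 − 13 = 1
n=15: ⌊(16·725)/767⌋ − ⌊(15·725)/767⌋ = ⌊11600/767⌋ − ⌊10875/767⌋ = 15 − 14 = 1
n=16: ⌊(17·725)/767⌋ − ⌊(16·725)/767⌋ = ⌊12325/767⌋ − ⌊11600/767⌋ = 16 − 15 = 1
n=17: ⌊(18·725)/767⌋ − ⌊(17·725)/767⌋ = ⌊13050/767⌋ − ⌊12325/767⌋ = 17 − 16 = 1
n=18: ⌊(19·725)/767⌋ − ⌊(18·725)/767⌋ = ⌊13775/767⌋ − ⌊13050/767⌋ = 17 − 17 = 0
n=19: ⌊(20·725)/767⌋ − ⌊(19·725)/767⌋ = ⌊14500/767⌋ − ⌊13775/767⌋ = 18 − 17 = 1
n=20: ⌊(21·725)/767⌋ − ⌊(20·725)/767⌋ = ⌊15225/767⌋ − ⌊14500/767⌋ = 19 − 18 = 1
n=21: ⌊(22·725)/767⌋ − ⌊(21·725)/767⌋ = ⌊15950/767⌋ − ⌊15225/767⌋ = 20 − 19 = 1
n=22: ⌊(23·725)/767⌋ − ⌊(22·725)/767⌋ = ⌊16675/767⌋ − ⌊15950/767⌋ = 21 − 20 = 1
n=23: ⌊(24·725)/767⌋ − ⌊(23·725)/767⌋ = ⌊17400/767⌋ − ⌊16675/767⌋ = 22 − 21 = 1
n=24: ⌊(25·725)/767⌋ − ⌊(24·725)/767⌋ = ⌊18125/767⌋ − ⌊17400/767⌋ = 23 − 22 = 1
n=25: ⌊(26·725)/767⌋ − ⌊(25·725)/767⌋ = ⌊18850/767⌋ − ⌊18125/767⌋ = 24 − 23 = 1
n=26: ⌊(27·725)/767⌋ − ⌊(26·725)/767⌋ = ⌊19575/767⌋ − ⌊18850/767⌋ = 25 − 24 = 1
n=27: ⌊(28·725)/767⌋ − ⌊(27·725)/767⌋ = ⌊20300/767⌋ − ⌊19575/767⌋ = 26 − 25 = 1
n=28: ⌊(29·725)/767⌋ − ⌊(28·725)/767⌋ = ⌊21025/767⌋ − ⌊20300/767⌋ = 27 − 26 = 1
n=29: ⌊(30·725)/767⌋ − ⌊(29·725)/767⌋ = ⌊21750/767⌋ − ⌊21025/767⌋ = 28 − 27 = 1
n=30: ⌊(31·725)/767⌋ − ⌊(30·725)/767⌋ = ⌊22475/767⌋ − ⌊21750/767⌋ = 29 − 28 = 1
n=31: ⌊(32·725)/767⌋ − ⌊(31·725)/767⌋ = ⌊23200/767⌋ − ⌊22475/767⌋ = 30 − 29 = 1
n=32: ⌊(33·725)/767⌋ − ⌊(32·725)/767⌋ = ⌊23925/767⌋ − ⌊23200/767⌋ = 31 − 30 = 1
n=33: ⌊(34·725)/767⌋ − ⌊(33·725)/767⌋ = ⌊24650/767⌋ − ⌊23925/767⌋ = 32 − 31 = 1
n=34: ⌊(35·725)/767⌋ − ⌊(34·725)/767⌋ = ⌊25375/767⌋ − ⌊24650/767⌋ = 33 − 32 = 1
n=35: ⌊(36·725)/767⌋ − ⌊(35·725)/767⌋ = ⌊26100/767⌋ − ⌊25375/767⌋ = 34 − 33 = 1
n=36: ⌊(37·725)/767⌋ − ⌊(36·725)/767⌋ = ⌊26825/767⌋ − ⌊26100/767⌋ = 34 − 34 = 0
n=37: ⌊(38·725)/767⌋ − ⌊(37·725)/767⌋ = ⌊27550/767⌋ − ⌊26825/767⌋ = 35 − 34 = 1
n=38: ⌊(39·725)/767⌋ − ⌊(38·725)/767⌋ = ⌊28275/767⌋ − ⌊27550/767⌋ = 36 − 35 = 1
n=39: ⌊(40·725)/767⌋ − ⌊(39·725)/767⌋ = ⌊29000/767⌋ − ⌊28275/767⌋ = 37 − 36 = 1
n=40: ⌊(41·725)/767⌋ − ⌊(40·725)/767⌋ = ⌊29725/767⌋ − ⌊29000/767⌋ = 38 − 37 = 1
n=41: ⌊(42·725)/767⌋ − ⌊(41·725)/767⌋ = ⌊30450/767⌋ − ⌊29725/767⌋ = 39 − 38 = 1
n=42: ⌊(43·725)/767⌋ − ⌊(42·725)/767⌋ = ⌊31175/767⌋ − ⌊30450/767⌋ = 40 − 39 = 1
n=43: ⌊(44·725)/767⌋ − ⌊(43·725)/767⌋ = ⌊31900/767⌋ − ⌊31175/767⌋ = 41 − 40 = 1
n=44: ⌊(45·725)/767⌋ − ⌊(44·725)/767⌋ = ⌊32625/767⌋ − ⌊31900/767⌋ = 42 − 41 = 1
n=45: ⌊(46·725)/767⌋ − ⌊(45·725)/767⌋ = ⌊33350/767⌋ − ⌊32625/767⌋ = 43 − 42 = 1
n=46: ⌊(47·725)/767⌋ − ⌊(46·725)/767⌋ = ⌊34075/767⌋ − ⌊33350/767⌋ = 44 − 43 = 1
n=47: ⌊(48·725)/767⌋ − ⌊(47·725)/767⌋ = ⌊34800/767⌋ − ⌊34075/767⌋ = 45 − 44 = 1
n=48: ⌊(49·725)/767⌋ − ⌊(48·725)/767⌋ = ⌊35525/767⌋ − ⌊34800/767⌋ = 46 − 45 = 1
n=49: ⌊(50·725)/767⌋ − ⌊(49·725)/767⌋ = ⌊36250/767⌋ − ⌊35525/767⌋ = 47 − 46 = 1
n=50: ⌊(51·725)/767⌋ − ⌊(50·725)/767⌋ = ⌊36975/767⌋ − ⌊36250/767⌋ = 48 − 47 = 1
n=51: ⌊(52·725)/767⌋ − ⌊(51·725)/767⌋ = ⌊37700/767⌋ − ⌊36975/767⌋ = 49 − 48 = 1
n=52: ⌊(53·725)/767⌋ − ⌊(52·725)/767⌋ = ⌊38425/767⌋ − ⌊37700/767⌋ = 50 − 49 = 1
n=53: ⌊(54·725)/767⌋ − ⌊(53·725)/767⌋ = ⌊39150/767⌋ − ⌊38425/767⌋ = 51 − 50 = 1
n=54: ⌊(55·725)/767⌋ − ⌊(54·725)/767⌋ = ⌊39875/767⌋ − ⌊39150/767⌋ = 51 − 51 = 0
n=55: ⌊(56·725)/767⌋ − ⌊(55·725)/767⌋ = ⌊40600/767⌋ − ⌊39875/767⌋ = 52 − 51 = 1
n=56: ⌊(57·725)/767⌋ − ⌊(56·725)/767⌋ = ⌊41325/767⌋ − ⌊40600/767⌋ = 53 − 52 = 1
n=57: ⌊(58·725)/767⌋ − ⌊(57·725)/767⌋ = ⌊42050/767⌋ − ⌊41325/767⌋ = 54 − 53 = 1
n=58: ⌊(59·725)/767⌋ − ⌊(58·725)/767⌋ = ⌊42775/767⌋ − ⌊42050/767⌋ = 55 − 54 = 1
n=59: ⌊(60·725)/767⌋ − ⌊(59·725)/767⌋ = ⌊43500/767⌋ − ⌊42775/767⌋ = 56 − 55 = 1
n=60: ⌊(61·725)/767⌋ − ⌊(60·725)/767⌋ = ⌊44225/767⌋ − ⌊43500/767⌋ = 57 − 56 = 1
n=61: ⌊(62·725)/767⌋ − ⌊(61·725)/767⌋ = ⌊44950/767⌋ − ⌊44225/767⌋ = 58 − 57 = 1
n=62: ⌊(63·725)/767⌋ − ⌊(62·725)/767⌋ = ⌊45675/767⌋ − ⌊44950/767⌋ = 59 − 58 = 1
n=63: ⌊(64·725)/767⌋ − ⌊(63·725)/767⌋ = ⌊46400/767⌋ − ⌊45675/767⌋ = 60 − 59 = 1
n=64: ⌊(65·725)/767⌋ − ⌊(64·725)/767⌋ = ⌊47125/767⌋ − ⌊46400/767⌋ = 61 − 60 = 1
n=65: ⌊(66·725)/767⌋ − ⌊(65·725)/767⌋ = ⌊47850/767⌋ − ⌊47125/767⌋ = 62 − 61 = 1
n=66: ⌊(67·725)/767⌋ − ⌊(66·725)/767⌋ = ⌊48575/767⌋ − ⌊47850/767⌋ = 63 − 62 = 1
n=67: ⌊(68·725)/767⌋ − ⌊(67·725)/767⌋ = ⌊49300/767⌋ − ⌊48575/767⌋ = 64 − 63 = 1
n=68: ⌊(69·725)/767⌋ − ⌊(68·725)/767⌋ = ⌊50025/767⌋ − ⌊49300/767⌋ = 65 − 64 = 1
n=69: ⌊(70·725)/767⌋ − ⌊(69·725)/767⌋ = ⌊50750/767⌋ − ⌊50025/767⌋ = 66 − 65 = 1
n=70: ⌊(71·725)/767⌋ − ⌊(70·725)/767⌋ = ⌊51475/767⌋ − ⌊50750/767⌋ = 67 − 66 = 1
n=71: ⌊(72·725)/767⌋ − ⌊(71·725)/767⌋ = ⌊52200/767⌋ − ⌊51475/767⌋ = 68 − 67 = 1
n=72: ⌊(73·725)/767⌋ − ⌊(72·725)/767⌋ = ⌊52925/767⌋ − ⌊52200/767⌋ = 69 − 68 = 1
n=73: ⌊(74·725)/767⌋ − ⌊(73·725)/767⌋ = ⌊53650/767⌋ − ⌊52925/767⌋ = 69 − 69 = 0
n=74: ⌊(75·725)/767⌋ − ⌊(74·725)/767⌋ = ⌊54375/767⌋ − ⌊53650/767⌋ = 70 − 69 = 1
n=75: ⌊(76·725)/767⌋ − ⌊(75·725)/767⌋ = ⌊55100/767⌋ − ⌊54375/767⌋ = 71 − 70 = 1
n=76: ⌊(77·725)/767⌋ − ⌊(76·725)/767⌋ = ⌊55825/767⌋ − ⌊55100/767⌋ = 72 − 71 = 1
n=77: ⌊(78·725)/767⌋ − ⌊(77·725)/767⌋ = ⌊56550/767⌋ − ⌊55825/767⌋ = 73 − 72 = 1
n=78: ⌊(79·725)/767⌋ − ⌊(78·725)/767⌋ = ⌊57275/767⌋ − ⌊56550/767⌋ = 74 − 73 = 1
n=79: ⌊(80·725)/767⌋ − ⌊(79·725)/767⌋ = ⌊58000/767⌋ − ⌊57275/767⌋ = 75 − 74 = 1
n=80: ⌊(81·725)/767⌋ − ⌊(80·725)/767⌋ = ⌊58725/767⌋ − ⌊58000/767⌋ = 76 − 75 = 1
n=81: ⌊(82·725)/767⌋ − ⌊(81·725)/767⌋ = ⌊59450/767⌋ − ⌊58725/767⌋ = 77 − 76 = 1
n=82: ⌊(83·725)/767⌋ − ⌊(82·725)/767⌋ = ⌊60175/767⌋ − ⌊59450/767⌋ = 78 − 77 = 1
n=83: ⌊(84·725)/767⌋ − ⌊(83·725)/767⌋ = ⌊60900/767⌋ − ⌊60175/767⌋ = 79 − 78 = 1
n=84: ⌊(85·725)/767⌋ − ⌊(84·725)/767⌋ = ⌊61625/767⌋ − ⌊60900/767⌋ = 80 − 79 = 1
n=85: ⌊(86·725)/767⌋ − ⌊(85·725)/767⌋ = ⌊62350/767⌋ − ⌊61625/767⌋ = 81 − 80 = 1


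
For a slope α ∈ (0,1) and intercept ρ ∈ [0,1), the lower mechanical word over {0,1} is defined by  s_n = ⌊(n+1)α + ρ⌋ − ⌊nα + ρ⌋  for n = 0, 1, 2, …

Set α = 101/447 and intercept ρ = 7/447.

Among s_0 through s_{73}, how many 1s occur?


16

#1s = Σ_{n=0}^{73} s_n = Σ_{n=0}^{73} (⌊(n+1)α+ρ⌋ − ⌊nα+ρ⌋)
the sum telescopes: every ⌊nα+ρ⌋ with 0 < n < 74 appears once with + and once with −, leaving ⌊74α+ρ⌋ − ⌊0·α+ρ⌋
74α + ρ = (74·101 + 7) / 447 = 7481/447
ρ = 7/447
⌊7481/447⌋ = 16,  ⌊7/447⌋ = 0
#1s = 16 − 0 = 16


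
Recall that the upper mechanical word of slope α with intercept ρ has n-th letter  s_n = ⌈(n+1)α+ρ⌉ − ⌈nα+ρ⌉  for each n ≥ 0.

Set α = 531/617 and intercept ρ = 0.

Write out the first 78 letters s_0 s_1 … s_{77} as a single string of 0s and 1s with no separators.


111111101111110111111011111101111110111111101111110111111011111101111110111111

n=0: ⌈(1·531)/617⌉ − ⌈(0·531)/617⌉ = ⌈531/617⌉ − ⌈0/617⌉ = 1 − 0 = 1
n=1: ⌈(2·531)/617⌉ − ⌈(1·531)/617⌉ = ⌈1062/617⌉ − ⌈531/617⌉ = 2 − 1 = 1
n=2: ⌈(3·531)/617⌉ − ⌈(2·531)/617⌉ = ⌈1593/617⌉ − ⌈1062/617⌉ = 3 − 2 = 1
n=3: ⌈(4·531)/617⌉ − ⌈(3·531)/617⌉ = ⌈2124/617⌉ − ⌈1593/617⌉ = 4 − 3 = 1
n=4: ⌈(5·531)/617⌉ − ⌈(4·531)/617⌉ = ⌈2655/617⌉ − ⌈2124/617⌉ = 5 − 4 = 1
n=5: ⌈(6·531)/617⌉ − ⌈(5·531)/617⌉ = ⌈3186/617⌉ − ⌈2655/617⌉ = 6 − 5 = 1
n=6: ⌈(7·531)/617⌉ − ⌈(6·531)/617⌉ = ⌈3717/617⌉ − ⌈3186/617⌉ = 7 − 6 = 1
n=7: ⌈(8·531)/617⌉ − ⌈(7·531)/617⌉ = ⌈4248/617⌉ − ⌈3717/617⌉ = 7 − 7 = 0
n=8: ⌈(9·531)/617⌉ − ⌈(8·531)/617⌉ = ⌈4779/617⌉ − ⌈4248/617⌉ = 8 − 7 = 1
n=9: ⌈(10·531)/617⌉ − ⌈(9·531)/617⌉ = ⌈5310/617⌉ − ⌈4779/617⌉ = 9 − 8 = 1
n=10: ⌈(11·531)/617⌉ − ⌈(10·531)/617⌉ = ⌈5841/617⌉ − ⌈5310/617⌉ = 10 − 9 = 1
n=11: ⌈(12·531)/617⌉ − ⌈(11·531)/617⌉ = ⌈6372/617⌉ − ⌈5841/617⌉ = 11 − 10 = 1
n=12: ⌈(13·531)/617⌉ − ⌈(12·531)/617⌉ = ⌈6903/617⌉ − ⌈6372/617⌉ = 12 − 11 = 1
n=13: ⌈(14·531)/617⌉ − ⌈(13·531)/617⌉ = ⌈7434/617⌉ − ⌈6903/617⌉ = 13 − 12 = 1
n=14: ⌈(15·531)/617⌉ − ⌈(14·531)/617⌉ = ⌈7965/617⌉ − ⌈7434/617⌉ = 13 − 13 = 0
n=15: ⌈(16·531)/617⌉ − ⌈(15·531)/617⌉ = ⌈8496/617⌉ − ⌈7965/617⌉ = 14 − 13 = 1
n=16: ⌈(17·531)/617⌉ − ⌈(16·531)/617⌉ = ⌈9027/617⌉ − ⌈8496/617⌉ = 15 − 14 = 1
n=17: ⌈(18·531)/617⌉ − ⌈(17·531)/617⌉ = ⌈9558/617⌉ − ⌈9027/617⌉ = 16 − 15 = 1
n=18: ⌈(19·531)/617⌉ − ⌈(18·531)/617⌉ = ⌈10089/617⌉ − ⌈9558/617⌉ = 17 − 16 = 1
n=19: ⌈(20·531)/617⌉ − ⌈(19·531)/617⌉ = ⌈10620/617⌉ − ⌈10089/617⌉ = 18 − 17 = 1
n=20: ⌈(21·531)/617⌉ − ⌈(20·531)/617⌉ = ⌈11151/617⌉ − ⌈10620/617⌉ = 19 − 18 = 1
n=21: ⌈(22·531)/617⌉ − ⌈(21·531)/617⌉ = ⌈11682/617⌉ − ⌈11151/617⌉ = 19 − 19 = 0
n=22: ⌈(23·531)/617⌉ − ⌈(22·531)/617⌉ = ⌈12213/617⌉ − ⌈11682/617⌉ = 20 − 19 = 1
n=23: ⌈(24·531)/617⌉ − ⌈(23·531)/617⌉ = ⌈12744/617⌉ − ⌈12213/617⌉ = 21 − 20 = 1
n=24: ⌈(25·531)/617⌉ − ⌈(24·531)/617⌉ = ⌈13275/617⌉ − ⌈12744/617⌉ = 22 − 21 = 1
n=25: ⌈(26·531)/617⌉ − ⌈(25·531)/617⌉ = ⌈13806/617⌉ − ⌈13275/617⌉ = 23 − 22 = 1
n=26: ⌈(27·531)/617⌉ − ⌈(26·531)/617⌉ = ⌈14337/617⌉ − ⌈13806/617⌉ = 24 − 23 = 1
n=27: ⌈(28·531)/617⌉ − ⌈(27·531)/617⌉ = ⌈14868/617⌉ − ⌈14337/617⌉ = 25 − 24 = 1
n=28: ⌈(29·531)/617⌉ − ⌈(28·531)/617⌉ = ⌈15399/617⌉ − ⌈14868/617⌉ = 25 − 25 = 0
n=29: ⌈(30·531)/617⌉ − ⌈(29·531)/617⌉ = ⌈15930/617⌉ − ⌈15399/617⌉ = 26 − 25 = 1
n=30: ⌈(31·531)/617⌉ − ⌈(30·531)/617⌉ = ⌈16461/617⌉ − ⌈15930/617⌉ = 27 − 26 = 1
n=31: ⌈(32·531)/617⌉ − ⌈(31·531)/617⌉ = ⌈16992/617⌉ − ⌈16461/617⌉ = 28 − 27 = 1
n=32: ⌈(33·531)/617⌉ − ⌈(32·531)/617⌉ = ⌈17523/617⌉ − ⌈16992/617⌉ = 29 − 28 = 1
n=33: ⌈(34·531)/617⌉ − ⌈(33·531)/617⌉ = ⌈18054/617⌉ − ⌈17523/617⌉ = 30 − 29 = 1
n=34: ⌈(35·531)/617⌉ − ⌈(34·531)/617⌉ = ⌈18585/617⌉ − ⌈18054/617⌉ = 31 − 30 = 1
n=35: ⌈(36·531)/617⌉ − ⌈(35·531)/617⌉ = ⌈19116/617⌉ − ⌈18585/617⌉ = 31 − 31 = 0
n=36: ⌈(37·531)/617⌉ − ⌈(36·531)/617⌉ = ⌈19647/617⌉ − ⌈19116/617⌉ = 32 − 31 = 1
n=37: ⌈(38·531)/617⌉ − ⌈(37·531)/617⌉ = ⌈20178/617⌉ − ⌈19647/617⌉ = 33 − 32 = 1
n=38: ⌈(39·531)/617⌉ − ⌈(38·531)/617⌉ = ⌈20709/617⌉ − ⌈20178/617⌉ = 34 − 33 = 1
n=39: ⌈(40·531)/617⌉ − ⌈(39·531)/617⌉ = ⌈21240/617⌉ − ⌈20709/617⌉ = 35 − 34 = 1
n=40: ⌈(41·531)/617⌉ − ⌈(40·531)/617⌉ = ⌈21771/617⌉ − ⌈21240/617⌉ = 36 − 35 = 1
n=41: ⌈(42·531)/617⌉ − ⌈(41·531)/617⌉ = ⌈22302/617⌉ − ⌈21771/617⌉ = 37 − 36 = 1
n=42: ⌈(43·531)/617⌉ − ⌈(42·531)/617⌉ = ⌈22833/617⌉ − ⌈22302/617⌉ = 38 − 37 = 1
n=43: ⌈(44·531)/617⌉ − ⌈(43·531)/617⌉ = ⌈23364/617⌉ − ⌈22833/617⌉ = 38 − 38 = 0
n=44: ⌈(45·531)/617⌉ − ⌈(44·531)/617⌉ = ⌈23895/617⌉ − ⌈23364/617⌉ = 39 − 38 = 1
n=45: ⌈(46·531)/617⌉ − ⌈(45·531)/617⌉ = ⌈24426/617⌉ − ⌈23895/617⌉ = 40 − 39 = 1
n=46: ⌈(47·531)/617⌉ − ⌈(46·531)/617⌉ = ⌈24957/617⌉ − ⌈24426/617⌉ = 41 − 40 = 1
n=47: ⌈(48·531)/617⌉ − ⌈(47·531)/617⌉ = ⌈25488/617⌉ − ⌈24957/617⌉ = 42 − 41 = 1
n=48: ⌈(49·531)/617⌉ − ⌈(48·531)/617⌉ = ⌈26019/617⌉ − ⌈25488/617⌉ = 43 − 42 = 1
n=49: ⌈(50·531)/617⌉ − ⌈(49·531)/617⌉ = ⌈26550/617⌉ − ⌈26019/617⌉ = 44 − 43 = 1
n=50: ⌈(51·531)/617⌉ − ⌈(50·531)/617⌉ = ⌈27081/617⌉ − ⌈26550/617⌉ = 44 − 44 = 0
n=51: ⌈(52·531)/617⌉ − ⌈(51·531)/617⌉ = ⌈27612/617⌉ − ⌈27081/617⌉ = 45 − 44 = 1
n=52: ⌈(53·531)/617⌉ − ⌈(52·531)/617⌉ = ⌈28143/617⌉ − ⌈27612/617⌉ = 46 − 45 = 1
n=53: ⌈(54·531)/617⌉ − ⌈(53·531)/617⌉ = ⌈28674/617⌉ − ⌈28143/617⌉ = 47 − 46 = 1
n=54: ⌈(55·531)/617⌉ − ⌈(54·531)/617⌉ = ⌈29205/617⌉ − ⌈28674/617⌉ = 48 − 47 = 1
n=55: ⌈(56·531)/617⌉ − ⌈(55·531)/617⌉ = ⌈29736/617⌉ − ⌈29205/617⌉ = 49 − 48 = 1
n=56: ⌈(57·531)/617⌉ − ⌈(56·531)/617⌉ = ⌈30267/617⌉ − ⌈29736/617⌉ = 50 − 49 = 1
n=57: ⌈(58·531)/617⌉ − ⌈(57·531)/617⌉ = ⌈30798/617⌉ − ⌈30267/617⌉ = 50 − 50 = 0
n=58: ⌈(59·531)/617⌉ − ⌈(58·531)/617⌉ = ⌈31329/617⌉ − ⌈30798/617⌉ = 51 − 50 = 1
n=59: ⌈(60·531)/617⌉ − ⌈(59·531)/617⌉ = ⌈31860/617⌉ − ⌈31329/617⌉ = 52 − 51 = 1
n=60: ⌈(61·531)/617⌉ − ⌈(60·531)/617⌉ = ⌈32391/617⌉ − ⌈31860/617⌉ = 53 − 52 = 1
n=61: ⌈(62·531)/617⌉ − ⌈(61·531)/617⌉ = ⌈32922/617⌉ − ⌈32391/617⌉ = 54 − 53 = 1
n=62: ⌈(63·531)/617⌉ − ⌈(62·531)/617⌉ = ⌈33453/617⌉ − ⌈32922/617⌉ = 55 − 54 = 1
n=63: ⌈(64·531)/617⌉ − ⌈(63·531)/617⌉ = ⌈33984/617⌉ − ⌈33453/617⌉ = 56 − 55 = 1
n=64: ⌈(65·531)/617⌉ − ⌈(64·531)/617⌉ = ⌈34515/617⌉ − ⌈33984/617⌉ = 56 − 56 = 0
n=65: ⌈(66·531)/617⌉ − ⌈(65·531)/617⌉ = ⌈35046/617⌉ − ⌈34515/617⌉ = 57 − 56 = 1
n=66: ⌈(67·531)/617⌉ − ⌈(66·531)/617⌉ = ⌈35577/617⌉ − ⌈35046/617⌉ = 58 − 57 = 1
n=67: ⌈(68·531)/617⌉ − ⌈(67·531)/617⌉ = ⌈36108/617⌉ − ⌈35577/617⌉ = 59 − 58 = 1
n=68: ⌈(69·531)/617⌉ − ⌈(68·531)/617⌉ = ⌈36639/617⌉ − ⌈36108/617⌉ = 60 − 59 = 1
n=69: ⌈(70·531)/617⌉ − ⌈(69·531)/617⌉ = ⌈37170/617⌉ − ⌈36639/617⌉ = 61 − 60 = 1
n=70: ⌈(71·531)/617⌉ − ⌈(70·531)/617⌉ = ⌈37701/617⌉ − ⌈37170/617⌉ = 62 − 61 = 1
n=71: ⌈(72·531)/617⌉ − ⌈(71·531)/617⌉ = ⌈38232/617⌉ − ⌈37701/617⌉ = 62 − 62 = 0
n=72: ⌈(73·531)/617⌉ − ⌈(72·531)/617⌉ = ⌈38763/617⌉ − ⌈38232/617⌉ = 63 − 62 = 1
n=73: ⌈(74·531)/617⌉ − ⌈(73·531)/617⌉ = ⌈39294/617⌉ − ⌈38763/617⌉ = 64 − 63 = 1
n=74: ⌈(75·531)/617⌉ − ⌈(74·531)/617⌉ = ⌈39825/617⌉ − ⌈39294/617⌉ = 65 − 64 = 1
n=75: ⌈(76·531)/617⌉ − ⌈(75·531)/617⌉ = ⌈40356/617⌉ − ⌈39825/617⌉ = 66 − 65 = 1
n=76: ⌈(77·531)/617⌉ − ⌈(76·531)/617⌉ = ⌈40887/617⌉ − ⌈40356/617⌉ = 67 − 66 = 1
n=77: ⌈(78·531)/617⌉ − ⌈(77·531)/617⌉ = ⌈41418/617⌉ − ⌈40887/617⌉ = 68 − 67 = 1


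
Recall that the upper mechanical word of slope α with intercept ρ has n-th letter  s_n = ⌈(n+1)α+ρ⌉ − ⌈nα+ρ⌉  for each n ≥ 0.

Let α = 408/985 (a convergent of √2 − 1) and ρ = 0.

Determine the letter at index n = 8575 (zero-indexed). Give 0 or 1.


1

(n+1)α + ρ = (8576·408) / 985 = 3499008/985
nα + ρ     = (8575·408) / 985 = 3498600/985
⌈3499008/985⌉ = 3553,  ⌈3498600/985⌉ = 3552
s_{8575} = 3553 − 3552 = 1


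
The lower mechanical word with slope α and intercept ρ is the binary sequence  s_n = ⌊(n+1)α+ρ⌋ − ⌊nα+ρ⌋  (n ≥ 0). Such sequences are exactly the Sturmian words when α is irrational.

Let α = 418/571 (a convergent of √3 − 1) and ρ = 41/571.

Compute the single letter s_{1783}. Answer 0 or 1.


(n+1)α + ρ = (1784·418 + 41) / 571 = 745753/571
nα + ρ     = (1783·418 + 41) / 571 = 745335/571
⌊745753/571⌋ = 1306,  ⌊745335/571⌋ = 1305
s_{1783} = 1306 − 1305 = 1

1


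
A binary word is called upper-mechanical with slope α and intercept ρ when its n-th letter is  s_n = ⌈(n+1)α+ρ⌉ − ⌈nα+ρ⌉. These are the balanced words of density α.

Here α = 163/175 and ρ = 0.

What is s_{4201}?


(n+1)α + ρ = (4202·163) / 175 = 684926/175
nα + ρ     = (4201·163) / 175 = 684763/175
⌈684926/175⌉ = 3914,  ⌈684763/175⌉ = 3913
s_{4201} = 3914 − 3913 = 1

1


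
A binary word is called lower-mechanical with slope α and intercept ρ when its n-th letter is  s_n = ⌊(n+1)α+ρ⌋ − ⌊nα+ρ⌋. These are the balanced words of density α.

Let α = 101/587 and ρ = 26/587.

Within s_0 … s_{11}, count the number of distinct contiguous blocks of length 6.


t_n = ⌊(n·101+26)/587⌋ for n = 0 … 12:
  n=0…9: ⌊26/587⌋=0 ⌊127/587⌋=0 ⌊228/587⌋=0 ⌊329/587⌋=0 ⌊430/587⌋=0 ⌊531/587⌋=0 ⌊632/587⌋=1 ⌊733/587⌋=1 ⌊834/587⌋=1 ⌊935/587⌋=1
  n=10…12: ⌊1036/587⌋=1 ⌊1137/587⌋=1 ⌊1238/587⌋=2
s_n = t_(n+1) − t_n for n = 0 … 11 gives
prefix = 000001000001
slide a length-6 window over [0..5] … [6..11] (7 windows); first occurrence of each distinct factor:
  [  0..  5] 000001
  [  1..  6] 000010
  [  2..  7] 000100
  [  3..  8] 001000
  [  4..  9] 010000
  [  5.. 10] 100000
  (the other 1 window repeats one of these)
distinct factors: {000001, 000010, 000100, 001000, 010000, 100000}
count = 6  (Sturmian bound for length 6 is 7)

6


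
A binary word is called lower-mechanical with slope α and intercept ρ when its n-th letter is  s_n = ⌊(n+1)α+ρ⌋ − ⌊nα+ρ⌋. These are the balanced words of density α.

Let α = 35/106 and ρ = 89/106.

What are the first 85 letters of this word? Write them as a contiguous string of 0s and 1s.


n=0: ⌊(1·35+89)/106⌋ − ⌊(0·35+89)/106⌋ = ⌊124/106⌋ − ⌊89/106⌋ = 1 − 0 = 1
n=1: ⌊(2·35+89)/106⌋ − ⌊(1·35+89)/106⌋ = ⌊159/106⌋ − ⌊124/106⌋ = 1 − 1 = 0
n=2: ⌊(3·35+89)/106⌋ − ⌊(2·35+89)/106⌋ = ⌊194/106⌋ − ⌊159/106⌋ = 1 − 1 = 0
n=3: ⌊(4·35+89)/106⌋ − ⌊(3·35+89)/106⌋ = ⌊229/106⌋ − ⌊194/106⌋ = 2 − 1 = 1
n=4: ⌊(5·35+89)/106⌋ − ⌊(4·35+89)/106⌋ = ⌊264/106⌋ − ⌊229/106⌋ = 2 − 2 = 0
n=5: ⌊(6·35+89)/106⌋ − ⌊(5·35+89)/106⌋ = ⌊299/106⌋ − ⌊264/106⌋ = 2 − 2 = 0
n=6: ⌊(7·35+89)/106⌋ − ⌊(6·35+89)/106⌋ = ⌊334/106⌋ − ⌊299/106⌋ = 3 − 2 = 1
n=7: ⌊(8·35+89)/106⌋ − ⌊(7·35+89)/106⌋ = ⌊369/106⌋ − ⌊334/106⌋ = 3 − 3 = 0
n=8: ⌊(9·35+89)/106⌋ − ⌊(8·35+89)/106⌋ = ⌊404/106⌋ − ⌊369/106⌋ = 3 − 3 = 0
n=9: ⌊(10·35+89)/106⌋ − ⌊(9·35+89)/106⌋ = ⌊439/106⌋ − ⌊404/106⌋ = 4 − 3 = 1
n=10: ⌊(11·35+89)/106⌋ − ⌊(10·35+89)/106⌋ = ⌊474/106⌋ − ⌊439/106⌋ = 4 − 4 = 0
n=11: ⌊(12·35+89)/106⌋ − ⌊(11·35+89)/106⌋ = ⌊509/106⌋ − ⌊474/106⌋ = 4 − 4 = 0
n=12: ⌊(13·35+89)/106⌋ − ⌊(12·35+89)/106⌋ = ⌊544/106⌋ − ⌊509/106⌋ = 5 − 4 = 1
n=13: ⌊(14·35+89)/106⌋ − ⌊(13·35+89)/106⌋ = ⌊579/106⌋ − ⌊544/106⌋ = 5 − 5 = 0
n=14: ⌊(15·35+89)/106⌋ − ⌊(14·35+89)/106⌋ = ⌊614/106⌋ − ⌊579/106⌋ = 5 − 5 = 0
n=15: ⌊(16·35+89)/106⌋ − ⌊(15·35+89)/106⌋ = ⌊649/106⌋ − ⌊614/106⌋ = 6 − 5 = 1
n=16: ⌊(17·35+89)/106⌋ − ⌊(16·35+89)/106⌋ = ⌊684/106⌋ − ⌊649/106⌋ = 6 − 6 = 0
n=17: ⌊(18·35+89)/106⌋ − ⌊(17·35+89)/106⌋ = ⌊719/106⌋ − ⌊684/106⌋ = 6 − 6 = 0
n=18: ⌊(19·35+89)/106⌋ − ⌊(18·35+89)/106⌋ = ⌊754/106⌋ − ⌊719/106⌋ = 7 − 6 = 1
n=19: ⌊(20·35+89)/106⌋ − ⌊(19·35+89)/106⌋ = ⌊789/106⌋ − ⌊754/106⌋ = 7 − 7 = 0
n=20: ⌊(21·35+89)/106⌋ − ⌊(20·35+89)/106⌋ = ⌊824/106⌋ − ⌊789/106⌋ = 7 − 7 = 0
n=21: ⌊(22·35+89)/106⌋ − ⌊(21·35+89)/106⌋ = ⌊859/106⌋ − ⌊824/106⌋ = 8 − 7 = 1
n=22: ⌊(23·35+89)/106⌋ − ⌊(22·35+89)/106⌋ = ⌊894/106⌋ − ⌊859/106⌋ = 8 − 8 = 0
n=23: ⌊(24·35+89)/106⌋ − ⌊(23·35+89)/106⌋ = ⌊929/106⌋ − ⌊894/106⌋ = 8 − 8 = 0
n=24: ⌊(25·35+89)/106⌋ − ⌊(24·35+89)/106⌋ = ⌊964/106⌋ − ⌊929/106⌋ = 9 − 8 = 1
n=25: ⌊(26·35+89)/106⌋ − ⌊(25·35+89)/106⌋ = ⌊999/106⌋ − ⌊964/106⌋ = 9 − 9 = 0
n=26: ⌊(27·35+89)/106⌋ − ⌊(26·35+89)/106⌋ = ⌊1034/106⌋ − ⌊999/106⌋ = 9 − 9 = 0
n=27: ⌊(28·35+89)/106⌋ − ⌊(27·35+89)/106⌋ = ⌊1069/106⌋ − ⌊1034/106⌋ = 10 − 9 = 1
n=28: ⌊(29·35+89)/106⌋ − ⌊(28·35+89)/106⌋ = ⌊1104/106⌋ − ⌊1069/106⌋ = 10 − 10 = 0
n=29: ⌊(30·35+89)/106⌋ − ⌊(29·35+89)/106⌋ = ⌊1139/106⌋ − ⌊1104/106⌋ = 10 − 10 = 0
n=30: ⌊(31·35+89)/106⌋ − ⌊(30·35+89)/106⌋ = ⌊1174/106⌋ − ⌊1139/106⌋ = 11 − 10 = 1
n=31: ⌊(32·35+89)/106⌋ − ⌊(31·35+89)/106⌋ = ⌊1209/106⌋ − ⌊1174/106⌋ = 11 − 11 = 0
n=32: ⌊(33·35+89)/106⌋ − ⌊(32·35+89)/106⌋ = ⌊1244/106⌋ − ⌊1209/106⌋ = 11 − 11 = 0
n=33: ⌊(34·35+89)/106⌋ − ⌊(33·35+89)/106⌋ = ⌊1279/106⌋ − ⌊1244/106⌋ = 12 − 11 = 1
n=34: ⌊(35·35+89)/106⌋ − ⌊(34·35+89)/106⌋ = ⌊1314/106⌋ − ⌊1279/106⌋ = 12 − 12 = 0
n=35: ⌊(36·35+89)/106⌋ − ⌊(35·35+89)/106⌋ = ⌊1349/106⌋ − ⌊1314/106⌋ = 12 − 12 = 0
n=36: ⌊(37·35+89)/106⌋ − ⌊(36·35+89)/106⌋ = ⌊1384/106⌋ − ⌊1349/106⌋ = 13 − 12 = 1
n=37: ⌊(38·35+89)/106⌋ − ⌊(37·35+89)/106⌋ = ⌊1419/106⌋ − ⌊1384/106⌋ = 13 − 13 = 0
n=38: ⌊(39·35+89)/106⌋ − ⌊(38·35+89)/106⌋ = ⌊1454/106⌋ − ⌊1419/106⌋ = 13 − 13 = 0
n=39: ⌊(40·35+89)/106⌋ − ⌊(39·35+89)/106⌋ = ⌊1489/106⌋ − ⌊1454/106⌋ = 14 − 13 = 1
n=40: ⌊(41·35+89)/106⌋ − ⌊(40·35+89)/106⌋ = ⌊1524/106⌋ − ⌊1489/106⌋ = 14 − 14 = 0
n=41: ⌊(42·35+89)/106⌋ − ⌊(41·35+89)/106⌋ = ⌊1559/106⌋ − ⌊1524/106⌋ = 14 − 14 = 0
n=42: ⌊(43·35+89)/106⌋ − ⌊(42·35+89)/106⌋ = ⌊1594/106⌋ − ⌊1559/106⌋ = 15 − 14 = 1
n=43: ⌊(44·35+89)/106⌋ − ⌊(43·35+89)/106⌋ = ⌊1629/106⌋ − ⌊1594/106⌋ = 15 − 15 = 0
n=44: ⌊(45·35+89)/106⌋ − ⌊(44·35+89)/106⌋ = ⌊1664/106⌋ − ⌊1629/106⌋ = 15 − 15 = 0
n=45: ⌊(46·35+89)/106⌋ − ⌊(45·35+89)/106⌋ = ⌊1699/106⌋ − ⌊1664/106⌋ = 16 − 15 = 1
n=46: ⌊(47·35+89)/106⌋ − ⌊(46·35+89)/106⌋ = ⌊1734/106⌋ − ⌊1699/106⌋ = 16 − 16 = 0
n=47: ⌊(48·35+89)/106⌋ − ⌊(47·35+89)/106⌋ = ⌊1769/106⌋ − ⌊1734/106⌋ = 16 − 16 = 0
n=48: ⌊(49·35+89)/106⌋ − ⌊(48·35+89)/106⌋ = ⌊1804/106⌋ − ⌊1769/106⌋ = 17 − 16 = 1
n=49: ⌊(50·35+89)/106⌋ − ⌊(49·35+89)/106⌋ = ⌊1839/106⌋ − ⌊1804/106⌋ = 17 − 17 = 0
n=50: ⌊(51·35+89)/106⌋ − ⌊(50·35+89)/106⌋ = ⌊1874/106⌋ − ⌊1839/106⌋ = 17 − 17 = 0
n=51: ⌊(52·35+89)/106⌋ − ⌊(51·35+89)/106⌋ = ⌊1909/106⌋ − ⌊1874/106⌋ = 18 − 17 = 1
n=52: ⌊(53·35+89)/106⌋ − ⌊(52·35+89)/106⌋ = ⌊1944/106⌋ − ⌊1909/106⌋ = 18 − 18 = 0
n=53: ⌊(54·35+89)/106⌋ − ⌊(53·35+89)/106⌋ = ⌊1979/106⌋ − ⌊1944/106⌋ = 18 − 18 = 0
n=54: ⌊(55·35+89)/106⌋ − ⌊(54·35+89)/106⌋ = ⌊2014/106⌋ − ⌊1979/106⌋ = 19 − 18 = 1
n=55: ⌊(56·35+89)/106⌋ − ⌊(55·35+89)/106⌋ = ⌊2049/106⌋ − ⌊2014/106⌋ = 19 − 19 = 0
n=56: ⌊(57·35+89)/106⌋ − ⌊(56·35+89)/106⌋ = ⌊2084/106⌋ − ⌊2049/106⌋ = 19 − 19 = 0
n=57: ⌊(58·35+89)/106⌋ − ⌊(57·35+89)/106⌋ = ⌊2119/106⌋ − ⌊2084/106⌋ = 19 − 19 = 0
n=58: ⌊(59·35+89)/106⌋ − ⌊(58·35+89)/106⌋ = ⌊2154/106⌋ − ⌊2119/106⌋ = 20 − 19 = 1
n=59: ⌊(60·35+89)/106⌋ − ⌊(59·35+89)/106⌋ = ⌊2189/106⌋ − ⌊2154/106⌋ = 20 − 20 = 0
n=60: ⌊(61·35+89)/106⌋ − ⌊(60·35+89)/106⌋ = ⌊2224/106⌋ − ⌊2189/106⌋ = 20 − 20 = 0
n=61: ⌊(62·35+89)/106⌋ − ⌊(61·35+89)/106⌋ = ⌊2259/106⌋ − ⌊2224/106⌋ = 21 − 20 = 1
n=62: ⌊(63·35+89)/106⌋ − ⌊(62·35+89)/106⌋ = ⌊2294/106⌋ − ⌊2259/106⌋ = 21 − 21 = 0
n=63: ⌊(64·35+89)/106⌋ − ⌊(63·35+89)/106⌋ = ⌊2329/106⌋ − ⌊2294/106⌋ = 21 − 21 = 0
n=64: ⌊(65·35+89)/106⌋ − ⌊(64·35+89)/106⌋ = ⌊2364/106⌋ − ⌊2329/106⌋ = 22 − 21 = 1
n=65: ⌊(66·35+89)/106⌋ − ⌊(65·35+89)/106⌋ = ⌊2399/106⌋ − ⌊2364/106⌋ = 22 − 22 = 0
n=66: ⌊(67·35+89)/106⌋ − ⌊(66·35+89)/106⌋ = ⌊2434/106⌋ − ⌊2399/106⌋ = 22 − 22 = 0
n=67: ⌊(68·35+89)/106⌋ − ⌊(67·35+89)/106⌋ = ⌊2469/106⌋ − ⌊2434/106⌋ = 23 − 22 = 1
n=68: ⌊(69·35+89)/106⌋ − ⌊(68·35+89)/106⌋ = ⌊2504/106⌋ − ⌊2469/106⌋ = 23 − 23 = 0
n=69: ⌊(70·35+89)/106⌋ − ⌊(69·35+89)/106⌋ = ⌊2539/106⌋ − ⌊2504/106⌋ = 23 − 23 = 0
n=70: ⌊(71·35+89)/106⌋ − ⌊(70·35+89)/106⌋ = ⌊2574/106⌋ − ⌊2539/106⌋ = 24 − 23 = 1
n=71: ⌊(72·35+89)/106⌋ − ⌊(71·35+89)/106⌋ = ⌊2609/106⌋ − ⌊2574/106⌋ = 24 − 24 = 0
n=72: ⌊(73·35+89)/106⌋ − ⌊(72·35+89)/106⌋ = ⌊2644/106⌋ − ⌊2609/106⌋ = 24 − 24 = 0
n=73: ⌊(74·35+89)/106⌋ − ⌊(73·35+89)/106⌋ = ⌊2679/106⌋ − ⌊2644/106⌋ = 25 − 24 = 1
n=74: ⌊(75·35+89)/106⌋ − ⌊(74·35+89)/106⌋ = ⌊2714/106⌋ − ⌊2679/106⌋ = 25 − 25 = 0
n=75: ⌊(76·35+89)/106⌋ − ⌊(75·35+89)/106⌋ = ⌊2749/106⌋ − ⌊2714/106⌋ = 25 − 25 = 0
n=76: ⌊(77·35+89)/106⌋ − ⌊(76·35+89)/106⌋ = ⌊2784/106⌋ − ⌊2749/106⌋ = 26 − 25 = 1
n=77: ⌊(78·35+89)/106⌋ − ⌊(77·35+89)/106⌋ = ⌊2819/106⌋ − ⌊2784/106⌋ = 26 − 26 = 0
n=78: ⌊(79·35+89)/106⌋ − ⌊(78·35+89)/106⌋ = ⌊2854/106⌋ − ⌊2819/106⌋ = 26 − 26 = 0
n=79: ⌊(80·35+89)/106⌋ − ⌊(79·35+89)/106⌋ = ⌊2889/106⌋ − ⌊2854/106⌋ = 27 − 26 = 1
n=80: ⌊(81·35+89)/106⌋ − ⌊(80·35+89)/106⌋ = ⌊2924/106⌋ − ⌊2889/106⌋ = 27 − 27 = 0
n=81: ⌊(82·35+89)/106⌋ − ⌊(81·35+89)/106⌋ = ⌊2959/106⌋ − ⌊2924/106⌋ = 27 − 27 = 0
n=82: ⌊(83·35+89)/106⌋ − ⌊(82·35+89)/106⌋ = ⌊2994/106⌋ − ⌊2959/106⌋ = 28 − 27 = 1
n=83: ⌊(84·35+89)/106⌋ − ⌊(83·35+89)/106⌋ = ⌊3029/106⌋ − ⌊2994/106⌋ = 28 − 28 = 0
n=84: ⌊(85·35+89)/106⌋ − ⌊(84·35+89)/106⌋ = ⌊3064/106⌋ − ⌊3029/106⌋ = 28 − 28 = 0

1001001001001001001001001001001001001001001001001001001000100100100100100100100100100
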